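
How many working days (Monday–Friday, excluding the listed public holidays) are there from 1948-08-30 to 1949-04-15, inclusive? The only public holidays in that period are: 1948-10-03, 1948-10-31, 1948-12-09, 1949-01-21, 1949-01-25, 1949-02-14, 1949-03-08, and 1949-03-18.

1948-08-30 is a Monday.
That's 229 days from start to end, counting both.
229 = 7 × 32 + 5, so there are 32 full weeks plus 5 extra days.
Each full week contributes 5 weekdays (Mon–Fri): 32 × 5 = 160.
The 5 extra days are Mon, Tue, Wed, Thu, Fri — 5 of them qualify.
Total: 160 + 5 = 165.
Holidays: 1948-10-03 (Sun); 1948-10-31 (Sun); 1948-12-09 (Thu); 1949-01-21 (Fri); 1949-01-25 (Tue); 1949-02-14 (Mon); 1949-03-08 (Tue); 1949-03-18 (Fri).
6 of the 8 holidays fall on weekdays; the rest are weekends and were already excluded.
Business days: 165 − 6 = 159.

159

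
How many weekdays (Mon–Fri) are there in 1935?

Jan 1, 1935 is a Tuesday.
The range spans 365 days (inclusive of both endpoints).
365 = 7 × 52 + 1, so there are 52 full weeks plus 1 extra day.
Each full week contributes 5 weekdays (Mon–Fri): 52 × 5 = 260.
The 1 extra day is Tuesday — 1 of them qualifies.
Total: 260 + 1 = 261.

261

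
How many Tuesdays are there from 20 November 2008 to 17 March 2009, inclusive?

17

20 November 2008 is a Thursday.
That's 118 days from start to end, counting both.
118 = 7 × 16 + 6, so there are 16 full weeks plus 6 extra days.
Each full week contributes one Tuesday: 16 so far.
The 6 extra days are Thursday, Friday, Saturday, Sunday, Monday, Tuesday — 1 of them qualifies.
Total: 16 + 1 = 17.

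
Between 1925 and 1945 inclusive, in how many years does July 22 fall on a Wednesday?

Day of week of July 22 in each year:
1925: Wed ✓, 1926: Thu, 1927: Fri, 1928: Sun, 1929: Mon, 1930: Tue, 1931: Wed ✓, 1932: Fri, 1933: Sat, 1934: Sun, 1935: Mon, 1936: Wed ✓, 1937: Thu, 1938: Fri, 1939: Sat, 1940: Mon, 1941: Tue, 1942: Wed ✓, 1943: Thu, 1944: Sat, 1945: Sun
Wednesdays: 1925, 1931, 1936, 1942.

4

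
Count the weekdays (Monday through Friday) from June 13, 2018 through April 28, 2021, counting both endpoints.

751

June 13, 2018 is a Wednesday.
From June 13, 2018 to April 28, 2021 is 1051 days inclusive.
1051 = 7 × 150 + 1, so there are 150 full weeks plus 1 extra day.
Each full week contributes 5 weekdays (Mon–Fri): 150 × 5 = 750.
The 1 extra day is Wed — 1 of them qualifies.
Total: 750 + 1 = 751.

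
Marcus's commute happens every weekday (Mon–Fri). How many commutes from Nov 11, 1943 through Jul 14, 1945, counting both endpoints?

Nov 11, 1943 is a Thursday.
The range spans 612 days (inclusive of both endpoints).
612 = 7 × 87 + 3, so there are 87 full weeks plus 3 extra days.
Each full week contributes 5 weekdays (Mon–Fri): 87 × 5 = 435.
The 3 extra days are Thu, Fri, Sat — 2 of them qualify.
Total: 435 + 2 = 437.

437 weekdays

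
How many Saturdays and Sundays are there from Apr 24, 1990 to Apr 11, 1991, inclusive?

100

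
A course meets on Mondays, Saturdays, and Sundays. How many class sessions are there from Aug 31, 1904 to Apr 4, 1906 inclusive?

249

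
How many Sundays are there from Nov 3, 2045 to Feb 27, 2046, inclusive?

17

Nov 3, 2045 is a Friday.
From Nov 3, 2045 to Feb 27, 2046 is 117 days inclusive.
117 = 7 × 16 + 5, so there are 16 full weeks plus 5 extra days.
Each full week contributes one Sunday: 16 so far.
The 5 extra days are Fri, Sat, Sun, Mon, Tue — 1 of them qualifies.
Total: 16 + 1 = 17.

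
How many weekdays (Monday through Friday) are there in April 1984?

1 April 1984 is a Sunday.
From 1 April 1984 to 30 April 1984 is 30 days inclusive.
30 = 7 × 4 + 2, so there are 4 full weeks plus 2 extra days.
Each full week contributes 5 weekdays (Mon–Fri): 4 × 5 = 20.
The 2 extra days are Sun, Mon — 1 of them qualifies.
Total: 20 + 1 = 21.

21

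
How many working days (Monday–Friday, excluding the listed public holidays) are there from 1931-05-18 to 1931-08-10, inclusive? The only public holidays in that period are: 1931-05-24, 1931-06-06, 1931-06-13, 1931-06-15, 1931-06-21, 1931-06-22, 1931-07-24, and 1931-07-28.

1931-05-18 is a Monday.
From 1931-05-18 to 1931-08-10 is 85 days inclusive.
85 = 7 × 12 + 1, so there are 12 full weeks plus 1 extra day.
Each full week contributes 5 weekdays (Mon–Fri): 12 × 5 = 60.
The 1 extra day is Monday — 1 of them qualifies.
Total: 60 + 1 = 61.
Holidays: 1931-05-24 (Sun); 1931-06-06 (Sat); 1931-06-13 (Sat); 1931-06-15 (Mon); 1931-06-21 (Sun); 1931-06-22 (Mon); 1931-07-24 (Fri); 1931-07-28 (Tue).
4 of the 8 holidays fall on weekdays; the rest are weekends and were already excluded.
Business days: 61 − 4 = 57.

57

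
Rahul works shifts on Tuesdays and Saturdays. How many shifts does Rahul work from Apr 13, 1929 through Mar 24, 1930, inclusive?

99

Apr 13, 1929 is a Saturday.
From Apr 13, 1929 to Mar 24, 1930 is 346 days inclusive.
346 = 7 × 49 + 3, so there are 49 full weeks plus 3 extra days.
Each full week contributes 2 days from the set (Tue, Sat): 49 × 2 = 98.
The 3 extra days are Saturday, Sunday, Monday — 1 of them qualifies.
Total: 98 + 1 = 99.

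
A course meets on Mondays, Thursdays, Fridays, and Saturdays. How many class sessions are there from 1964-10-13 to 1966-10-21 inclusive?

1964-10-13 is a Tuesday.
From 1964-10-13 to 1966-10-21 is 739 days inclusive.
739 = 7 × 105 + 4, so there are 105 full weeks plus 4 extra days.
Each full week contributes 4 days from the set (Mon, Thu, Fri, Sat): 105 × 4 = 420.
The 4 extra days are Tue, Wed, Thu, Fri — 2 of them qualify.
Total: 420 + 2 = 422.

422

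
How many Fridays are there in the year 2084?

1 January 2084 is a Saturday.
The range spans 366 days (inclusive of both endpoints).
366 = 7 × 52 + 2, so there are 52 full weeks plus 2 extra days.
Each full week contributes one Friday: 52 so far.
The 2 extra days are Saturday, Sunday — none qualify.
Total: 52 + 0 = 52.

52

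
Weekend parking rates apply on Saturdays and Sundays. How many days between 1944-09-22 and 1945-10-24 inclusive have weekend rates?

1944-09-22 is a Friday.
From 1944-09-22 to 1945-10-24 is 398 days inclusive.
398 = 7 × 56 + 6, so there are 56 full weeks plus 6 extra days.
Each full week contributes 2 weekend days (Sat, Sun): 56 × 2 = 112.
The 6 extra days are Fri, Sat, Sun, Mon, Tue, Wed — 2 of them qualify.
Total: 112 + 2 = 114.

114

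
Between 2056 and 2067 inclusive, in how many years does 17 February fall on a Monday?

1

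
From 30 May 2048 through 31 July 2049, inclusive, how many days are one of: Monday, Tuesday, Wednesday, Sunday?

244

30 May 2048 is a Saturday.
The range spans 428 days (inclusive of both endpoints).
428 = 7 × 61 + 1, so there are 61 full weeks plus 1 extra day.
Each full week contributes 4 days from the set (Mon, Tue, Wed, Sun): 61 × 4 = 244.
The 1 extra day is Sat — none qualify.
Total: 244 + 0 = 244.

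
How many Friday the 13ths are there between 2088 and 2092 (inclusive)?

Friday-the-13ths by year:
2088: Feb, Aug
2089: May
2090: Jan, Oct
2091: Apr, Jul
2092: Jun

8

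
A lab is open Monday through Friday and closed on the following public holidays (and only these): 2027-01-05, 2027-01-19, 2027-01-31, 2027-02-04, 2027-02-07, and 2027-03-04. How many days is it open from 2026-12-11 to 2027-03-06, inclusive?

57

2026-12-11 is a Friday.
That's 86 days from start to end, counting both.
86 = 7 × 12 + 2, so there are 12 full weeks plus 2 extra days.
Each full week contributes 5 weekdays (Mon–Fri): 12 × 5 = 60.
The 2 extra days are Friday, Saturday — 1 of them qualifies.
Total: 60 + 1 = 61.
Holidays: 2027-01-05 (Tue); 2027-01-19 (Tue); 2027-01-31 (Sun); 2027-02-04 (Thu); 2027-02-07 (Sun); 2027-03-04 (Thu).
4 of the 6 holidays fall on weekdays; the rest are weekends and were already excluded.
Business days: 61 − 4 = 57.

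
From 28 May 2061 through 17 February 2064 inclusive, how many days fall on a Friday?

28 May 2061 is a Saturday.
From 28 May 2061 to 17 February 2064 is 996 days inclusive.
996 = 7 × 142 + 2, so there are 142 full weeks plus 2 extra days.
Each full week contributes one Friday: 142 so far.
The 2 extra days are Sat, Sun — none qualify.
Total: 142 + 0 = 142.

142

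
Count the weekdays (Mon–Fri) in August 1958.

21

1 August 1958 is a Friday.
From 1 August 1958 to 31 August 1958 is 31 days inclusive.
31 = 7 × 4 + 3, so there are 4 full weeks plus 3 extra days.
Each full week contributes 5 weekdays (Mon–Fri): 4 × 5 = 20.
The 3 extra days are Friday, Saturday, Sunday — 1 of them qualifies.
Total: 20 + 1 = 21.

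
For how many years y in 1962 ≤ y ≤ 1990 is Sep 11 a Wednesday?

Day of week of September 11 in each year:
1962: Tue, 1963: Wed ✓, 1964: Fri, 1965: Sat, 1966: Sun, 1967: Mon, 1968: Wed ✓, 1969: Thu, 1970: Fri, 1971: Sat, 1972: Mon, 1973: Tue, 1974: Wed ✓, 1975: Thu, 1976: Sat, 1977: Sun, 1978: Mon, 1979: Tue, 1980: Thu, 1981: Fri, 1982: Sat, 1983: Sun, 1984: Tue, 1985: Wed ✓, 1986: Thu, 1987: Fri, 1988: Sun, 1989: Mon, 1990: Tue
Wednesdays: 1963, 1968, 1974, 1985.

4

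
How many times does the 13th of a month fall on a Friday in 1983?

1

The 13th falls on a Friday when the month's 13th has weekday Fri.
Jan 13 is Thu; Feb 13 is Sun; Mar 13 is Sun; Apr 13 is Wed; May 13 is Fri ✓; Jun 13 is Mon; Jul 13 is Wed; Aug 13 is Sat; Sep 13 is Tue; Oct 13 is Thu; Nov 13 is Sun; Dec 13 is Tue.
Friday the 13ths: May.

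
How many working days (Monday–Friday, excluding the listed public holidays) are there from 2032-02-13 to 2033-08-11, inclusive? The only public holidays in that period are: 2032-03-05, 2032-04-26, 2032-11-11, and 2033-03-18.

386 working days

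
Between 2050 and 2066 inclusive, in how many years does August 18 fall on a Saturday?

2

Day of week of August 18 in each year:
2050: Thu, 2051: Fri, 2052: Sun, 2053: Mon, 2054: Tue, 2055: Wed, 2056: Fri, 2057: Sat ✓, 2058: Sun, 2059: Mon, 2060: Wed, 2061: Thu, 2062: Fri, 2063: Sat ✓, 2064: Mon, 2065: Tue, 2066: Wed
Saturdays: 2057, 2063.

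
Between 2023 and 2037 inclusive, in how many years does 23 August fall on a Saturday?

3

Day of week of August 23 in each year:
2023: Wed, 2024: Fri, 2025: Sat ✓, 2026: Sun, 2027: Mon, 2028: Wed, 2029: Thu, 2030: Fri, 2031: Sat ✓, 2032: Mon, 2033: Tue, 2034: Wed, 2035: Thu, 2036: Sat ✓, 2037: Sun
Saturdays: 2025, 2031, 2036.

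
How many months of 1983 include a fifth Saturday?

A month has five Saturdays exactly when Saturday falls within its first (length − 28) days.
Jan: 31 days, starts Sat → 5 of Sat, Sun, Mon ✓
Feb: 28 days, starts Tue → 5 of (none)
Mar: 31 days, starts Tue → 5 of Tue, Wed, Thu
Apr: 30 days, starts Fri → 5 of Fri, Sat ✓
May: 31 days, starts Sun → 5 of Sun, Mon, Tue
Jun: 30 days, starts Wed → 5 of Wed, Thu
Jul: 31 days, starts Fri → 5 of Fri, Sat, Sun ✓
Aug: 31 days, starts Mon → 5 of Mon, Tue, Wed
Sep: 30 days, starts Thu → 5 of Thu, Fri
Oct: 31 days, starts Sat → 5 of Sat, Sun, Mon ✓
Nov: 30 days, starts Tue → 5 of Tue, Wed
Dec: 31 days, starts Thu → 5 of Thu, Fri, Sat ✓
Months with five Saturdays: Jan, Apr, Jul, Oct, Dec.

5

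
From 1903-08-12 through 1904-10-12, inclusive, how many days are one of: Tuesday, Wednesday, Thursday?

1903-08-12 is a Wednesday.
From 1903-08-12 to 1904-10-12 is 428 days inclusive.
428 = 7 × 61 + 1, so there are 61 full weeks plus 1 extra day.
Each full week contributes 3 days from the set (Tue, Wed, Thu): 61 × 3 = 183.
The 1 extra day is Wednesday — 1 of them qualifies.
Total: 183 + 1 = 184.

184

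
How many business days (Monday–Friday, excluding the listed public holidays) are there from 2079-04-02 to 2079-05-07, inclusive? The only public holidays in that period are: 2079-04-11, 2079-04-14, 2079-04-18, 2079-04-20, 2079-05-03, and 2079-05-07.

2079-04-02 is a Sunday.
From 2079-04-02 to 2079-05-07 is 36 days inclusive.
36 = 7 × 5 + 1, so there are 5 full weeks plus 1 extra day.
Each full week contributes 5 weekdays (Mon–Fri): 5 × 5 = 25.
The 1 extra day is Sunday — none qualify.
Total: 25 + 0 = 25.
Holidays: 2079-04-11 (Tue); 2079-04-14 (Fri); 2079-04-18 (Tue); 2079-04-20 (Thu); 2079-05-03 (Wed); 2079-05-07 (Sun).
5 of the 6 holidays fall on weekdays; the rest are weekends and were already excluded.
Business days: 25 − 5 = 20.

20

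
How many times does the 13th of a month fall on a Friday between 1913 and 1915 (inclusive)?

Friday-the-13ths by year:
1913: Jun
1914: Feb, Mar, Nov
1915: Aug

5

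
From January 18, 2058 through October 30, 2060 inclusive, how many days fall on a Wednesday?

145

January 18, 2058 is a Friday.
That's 1017 days from start to end, counting both.
1017 = 7 × 145 + 2, so there are 145 full weeks plus 2 extra days.
Each full week contributes one Wednesday: 145 so far.
The 2 extra days are Fri, Sat — none qualify.
Total: 145 + 0 = 145.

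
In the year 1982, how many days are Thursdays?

52

January 1, 1982 is a Friday.
From January 1, 1982 to December 31, 1982 is 365 days inclusive.
365 = 7 × 52 + 1, so there are 52 full weeks plus 1 extra day.
Each full week contributes one Thursday: 52 so far.
The 1 extra day is Friday — none qualify.
Total: 52 + 0 = 52.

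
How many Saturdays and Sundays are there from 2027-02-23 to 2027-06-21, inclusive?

2027-02-23 is a Tuesday.
The range spans 119 days (inclusive of both endpoints).
119 = 7 × 17, so the span is exactly 17 full weeks.
Each full week contributes 2 weekend days (Sat, Sun): 17 × 2 = 34.
Total: 34.

34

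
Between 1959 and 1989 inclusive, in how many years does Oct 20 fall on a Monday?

Day of week of October 20 in each year:
1959: Tue, 1960: Thu, 1961: Fri, 1962: Sat, 1963: Sun, 1964: Tue, 1965: Wed, 1966: Thu, 1967: Fri, 1968: Sun, 1969: Mon ✓, 1970: Tue, 1971: Wed, 1972: Fri, 1973: Sat, 1974: Sun, 1975: Mon ✓, 1976: Wed, 1977: Thu, 1978: Fri, 1979: Sat, 1980: Mon ✓, 1981: Tue, 1982: Wed, 1983: Thu, 1984: Sat, 1985: Sun, 1986: Mon ✓, 1987: Tue, 1988: Thu, 1989: Fri
Mondays: 1969, 1975, 1980, 1986.

4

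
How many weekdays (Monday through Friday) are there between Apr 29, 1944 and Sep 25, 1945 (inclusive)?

367

Apr 29, 1944 is a Saturday.
The range spans 515 days (inclusive of both endpoints).
515 = 7 × 73 + 4, so there are 73 full weeks plus 4 extra days.
Each full week contributes 5 weekdays (Mon–Fri): 73 × 5 = 365.
The 4 extra days are Sat, Sun, Mon, Tue — 2 of them qualify.
Total: 365 + 2 = 367.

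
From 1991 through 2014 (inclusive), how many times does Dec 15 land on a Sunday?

4

Day of week of December 15 in each year:
1991: Sun ✓, 1992: Tue, 1993: Wed, 1994: Thu, 1995: Fri, 1996: Sun ✓, 1997: Mon, 1998: Tue, 1999: Wed, 2000: Fri, 2001: Sat, 2002: Sun ✓, 2003: Mon, 2004: Wed, 2005: Thu, 2006: Fri, 2007: Sat, 2008: Mon, 2009: Tue, 2010: Wed, 2011: Thu, 2012: Sat, 2013: Sun ✓, 2014: Mon
Sundays: 1991, 1996, 2002, 2013.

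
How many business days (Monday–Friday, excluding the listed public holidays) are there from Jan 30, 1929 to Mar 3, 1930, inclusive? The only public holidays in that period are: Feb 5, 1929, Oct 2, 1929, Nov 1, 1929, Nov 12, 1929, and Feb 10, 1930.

Jan 30, 1929 is a Wednesday.
The range spans 398 days (inclusive of both endpoints).
398 = 7 × 56 + 6, so there are 56 full weeks plus 6 extra days.
Each full week contributes 5 weekdays (Mon–Fri): 56 × 5 = 280.
The 6 extra days are Wed, Thu, Fri, Sat, Sun, Mon — 4 of them qualify.
Total: 280 + 4 = 284.
Holidays: Feb 5, 1929 (Tue); Oct 2, 1929 (Wed); Nov 1, 1929 (Fri); Nov 12, 1929 (Tue); Feb 10, 1930 (Mon).
All 5 holidays fall on weekdays, so subtract 5.
Business days: 284 − 5 = 279.

279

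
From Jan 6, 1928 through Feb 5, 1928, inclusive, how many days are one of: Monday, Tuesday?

8

Jan 6, 1928 is a Friday.
That's 31 days from start to end, counting both.
31 = 7 × 4 + 3, so there are 4 full weeks plus 3 extra days.
Each full week contributes 2 days from the set (Mon, Tue): 4 × 2 = 8.
The 3 extra days are Fri, Sat, Sun — none qualify.
Total: 8 + 0 = 8.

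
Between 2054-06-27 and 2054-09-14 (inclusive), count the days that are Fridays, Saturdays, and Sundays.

35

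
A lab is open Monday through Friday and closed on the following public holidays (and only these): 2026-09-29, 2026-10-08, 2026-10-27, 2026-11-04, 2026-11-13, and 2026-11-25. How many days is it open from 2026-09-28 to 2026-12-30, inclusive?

2026-09-28 is a Monday.
The range spans 94 days (inclusive of both endpoints).
94 = 7 × 13 + 3, so there are 13 full weeks plus 3 extra days.
Each full week contributes 5 weekdays (Mon–Fri): 13 × 5 = 65.
The 3 extra days are Monday, Tuesday, Wednesday — 3 of them qualify.
Total: 65 + 3 = 68.
Holidays: 2026-09-29 (Tue); 2026-10-08 (Thu); 2026-10-27 (Tue); 2026-11-04 (Wed); 2026-11-13 (Fri); 2026-11-25 (Wed).
All 6 holidays fall on weekdays, so subtract 6.
Business days: 68 − 6 = 62.

62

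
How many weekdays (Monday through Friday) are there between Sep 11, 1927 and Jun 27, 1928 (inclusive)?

Sep 11, 1927 is a Sunday.
From Sep 11, 1927 to Jun 27, 1928 is 291 days inclusive.
291 = 7 × 41 + 4, so there are 41 full weeks plus 4 extra days.
Each full week contributes 5 weekdays (Mon–Fri): 41 × 5 = 205.
The 4 extra days are Sunday, Monday, Tuesday, Wednesday — 3 of them qualify.
Total: 205 + 3 = 208.

208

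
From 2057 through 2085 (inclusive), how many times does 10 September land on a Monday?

5

Day of week of September 10 in each year:
2057: Mon ✓, 2058: Tue, 2059: Wed, 2060: Fri, 2061: Sat, 2062: Sun, 2063: Mon ✓, 2064: Wed, 2065: Thu, 2066: Fri, 2067: Sat, 2068: Mon ✓, 2069: Tue, 2070: Wed, 2071: Thu, 2072: Sat, 2073: Sun, 2074: Mon ✓, 2075: Tue, 2076: Thu, 2077: Fri, 2078: Sat, 2079: Sun, 2080: Tue, 2081: Wed, 2082: Thu, 2083: Fri, 2084: Sun, 2085: Mon ✓
Mondays: 2057, 2063, 2068, 2074, 2085.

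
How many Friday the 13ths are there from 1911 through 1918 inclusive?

Friday-the-13ths by year:
1911: Jan, Oct
1912: Sep, Dec
1913: Jun
1914: Feb, Mar, Nov
1915: Aug
1916: Oct
1917: Apr, Jul
1918: Sep, Dec

14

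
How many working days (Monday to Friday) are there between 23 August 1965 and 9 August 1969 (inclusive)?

23 August 1965 is a Monday.
That's 1448 days from start to end, counting both.
1448 = 7 × 206 + 6, so there are 206 full weeks plus 6 extra days.
Each full week contributes 5 weekdays (Mon–Fri): 206 × 5 = 1030.
The 6 extra days are Monday, Tuesday, Wednesday, Thursday, Friday, Saturday — 5 of them qualify.
Total: 1030 + 5 = 1035.

1035 weekdays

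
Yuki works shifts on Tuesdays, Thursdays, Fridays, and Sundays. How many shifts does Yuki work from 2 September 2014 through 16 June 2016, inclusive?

2 September 2014 is a Tuesday.
From 2 September 2014 to 16 June 2016 is 654 days inclusive.
654 = 7 × 93 + 3, so there are 93 full weeks plus 3 extra days.
Each full week contributes 4 days from the set (Tue, Thu, Fri, Sun): 93 × 4 = 372.
The 3 extra days are Tue, Wed, Thu — 2 of them qualify.
Total: 372 + 2 = 374.

374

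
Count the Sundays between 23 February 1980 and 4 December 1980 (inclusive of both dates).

41

23 February 1980 is a Saturday.
That's 286 days from start to end, counting both.
286 = 7 × 40 + 6, so there are 40 full weeks plus 6 extra days.
Each full week contributes one Sunday: 40 so far.
The 6 extra days are Saturday, Sunday, Monday, Tuesday, Wednesday, Thursday — 1 of them qualifies.
Total: 40 + 1 = 41.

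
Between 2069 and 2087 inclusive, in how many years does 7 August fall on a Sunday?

2

Day of week of August 7 in each year:
2069: Wed, 2070: Thu, 2071: Fri, 2072: Sun ✓, 2073: Mon, 2074: Tue, 2075: Wed, 2076: Fri, 2077: Sat, 2078: Sun ✓, 2079: Mon, 2080: Wed, 2081: Thu, 2082: Fri, 2083: Sat, 2084: Mon, 2085: Tue, 2086: Wed, 2087: Thu
Sundays: 2072, 2078.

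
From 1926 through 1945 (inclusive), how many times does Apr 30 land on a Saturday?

3

Day of week of April 30 in each year:
1926: Fri, 1927: Sat ✓, 1928: Mon, 1929: Tue, 1930: Wed, 1931: Thu, 1932: Sat ✓, 1933: Sun, 1934: Mon, 1935: Tue, 1936: Thu, 1937: Fri, 1938: Sat ✓, 1939: Sun, 1940: Tue, 1941: Wed, 1942: Thu, 1943: Fri, 1944: Sun, 1945: Mon
Saturdays: 1927, 1932, 1938.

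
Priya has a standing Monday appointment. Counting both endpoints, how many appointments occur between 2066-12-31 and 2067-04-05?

14 Mondays

2066-12-31 is a Friday.
The range spans 96 days (inclusive of both endpoints).
96 = 7 × 13 + 5, so there are 13 full weeks plus 5 extra days.
Each full week contributes one Monday: 13 so far.
The 5 extra days are Friday, Saturday, Sunday, Monday, Tuesday — 1 of them qualifies.
Total: 13 + 1 = 14.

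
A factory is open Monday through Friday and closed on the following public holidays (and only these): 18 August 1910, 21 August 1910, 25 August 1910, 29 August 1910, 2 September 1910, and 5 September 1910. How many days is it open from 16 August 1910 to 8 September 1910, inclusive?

13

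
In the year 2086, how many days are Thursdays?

52

January 1, 2086 is a Tuesday.
The range spans 365 days (inclusive of both endpoints).
365 = 7 × 52 + 1, so there are 52 full weeks plus 1 extra day.
Each full week contributes one Thursday: 52 so far.
The 1 extra day is Tuesday — none qualify.
Total: 52 + 0 = 52.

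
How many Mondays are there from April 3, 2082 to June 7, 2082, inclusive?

9

April 3, 2082 is a Friday.
From April 3, 2082 to June 7, 2082 is 66 days inclusive.
66 = 7 × 9 + 3, so there are 9 full weeks plus 3 extra days.
Each full week contributes one Monday: 9 so far.
The 3 extra days are Friday, Saturday, Sunday — none qualify.
Total: 9 + 0 = 9.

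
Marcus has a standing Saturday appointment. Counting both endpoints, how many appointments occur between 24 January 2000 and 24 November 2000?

24 January 2000 is a Monday.
The range spans 306 days (inclusive of both endpoints).
306 = 7 × 43 + 5, so there are 43 full weeks plus 5 extra days.
Each full week contributes one Saturday: 43 so far.
The 5 extra days are Monday, Tuesday, Wednesday, Thursday, Friday — none qualify.
Total: 43 + 0 = 43.

43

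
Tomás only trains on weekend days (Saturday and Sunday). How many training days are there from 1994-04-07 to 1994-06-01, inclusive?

1994-04-07 is a Thursday.
That's 56 days from start to end, counting both.
56 = 7 × 8, so the span is exactly 8 full weeks.
Each full week contributes 2 weekend days (Sat, Sun): 8 × 2 = 16.

16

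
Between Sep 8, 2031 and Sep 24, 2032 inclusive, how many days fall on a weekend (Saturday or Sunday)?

Sep 8, 2031 is a Monday.
That's 383 days from start to end, counting both.
383 = 7 × 54 + 5, so there are 54 full weeks plus 5 extra days.
Each full week contributes 2 weekend days (Sat, Sun): 54 × 2 = 108.
The 5 extra days are Monday, Tuesday, Wednesday, Thursday, Friday — none qualify.
Total: 108 + 0 = 108.

108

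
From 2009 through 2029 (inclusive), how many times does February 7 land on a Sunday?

4

Day of week of February 7 in each year:
2009: Sat, 2010: Sun ✓, 2011: Mon, 2012: Tue, 2013: Thu, 2014: Fri, 2015: Sat, 2016: Sun ✓, 2017: Tue, 2018: Wed, 2019: Thu, 2020: Fri, 2021: Sun ✓, 2022: Mon, 2023: Tue, 2024: Wed, 2025: Fri, 2026: Sat, 2027: Sun ✓, 2028: Mon, 2029: Wed
Sundays: 2010, 2016, 2021, 2027.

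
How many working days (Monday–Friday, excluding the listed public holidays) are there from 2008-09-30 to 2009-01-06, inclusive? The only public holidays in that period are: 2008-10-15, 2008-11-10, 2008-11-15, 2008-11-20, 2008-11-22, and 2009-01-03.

68

2008-09-30 is a Tuesday.
That's 99 days from start to end, counting both.
99 = 7 × 14 + 1, so there are 14 full weeks plus 1 extra day.
Each full week contributes 5 weekdays (Mon–Fri): 14 × 5 = 70.
The 1 extra day is Tuesday — 1 of them qualifies.
Total: 70 + 1 = 71.
Holidays: 2008-10-15 (Wed); 2008-11-10 (Mon); 2008-11-15 (Sat); 2008-11-20 (Thu); 2008-11-22 (Sat); 2009-01-03 (Sat).
3 of the 6 holidays fall on weekdays; the rest are weekends and were already excluded.
Business days: 71 − 3 = 68.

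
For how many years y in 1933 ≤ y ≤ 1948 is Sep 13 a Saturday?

2

Day of week of September 13 in each year:
1933: Wed, 1934: Thu, 1935: Fri, 1936: Sun, 1937: Mon, 1938: Tue, 1939: Wed, 1940: Fri, 1941: Sat ✓, 1942: Sun, 1943: Mon, 1944: Wed, 1945: Thu, 1946: Fri, 1947: Sat ✓, 1948: Mon
Saturdays: 1941, 1947.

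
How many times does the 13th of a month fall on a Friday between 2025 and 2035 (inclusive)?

18

Friday-the-13ths by year:
2025: Jun
2026: Feb, Mar, Nov
2027: Aug
2028: Oct
2029: Apr, Jul
2030: Sep, Dec
2031: Jun
2032: Feb, Aug
2033: May
2034: Jan, Oct
2035: Apr, Jul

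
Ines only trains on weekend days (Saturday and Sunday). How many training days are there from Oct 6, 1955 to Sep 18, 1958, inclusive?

308

Oct 6, 1955 is a Thursday.
The range spans 1079 days (inclusive of both endpoints).
1079 = 7 × 154 + 1, so there are 154 full weeks plus 1 extra day.
Each full week contributes 2 weekend days (Sat, Sun): 154 × 2 = 308.
The 1 extra day is Thursday — none qualify.
Total: 308 + 0 = 308.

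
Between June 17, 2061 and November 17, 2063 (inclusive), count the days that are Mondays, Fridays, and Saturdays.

June 17, 2061 is a Friday.
That's 884 days from start to end, counting both.
884 = 7 × 126 + 2, so there are 126 full weeks plus 2 extra days.
Each full week contributes 3 days from the set (Mon, Fri, Sat): 126 × 3 = 378.
The 2 extra days are Friday, Saturday — 2 of them qualify.
Total: 378 + 2 = 380.

380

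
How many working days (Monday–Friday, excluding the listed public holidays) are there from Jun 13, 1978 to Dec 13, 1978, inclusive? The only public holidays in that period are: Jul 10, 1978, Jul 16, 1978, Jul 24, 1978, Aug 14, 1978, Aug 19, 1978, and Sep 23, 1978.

Jun 13, 1978 is a Tuesday.
That's 184 days from start to end, counting both.
184 = 7 × 26 + 2, so there are 26 full weeks plus 2 extra days.
Each full week contributes 5 weekdays (Mon–Fri): 26 × 5 = 130.
The 2 extra days are Tuesday, Wednesday — 2 of them qualify.
Total: 130 + 2 = 132.
Holidays: Jul 10, 1978 (Mon); Jul 16, 1978 (Sun); Jul 24, 1978 (Mon); Aug 14, 1978 (Mon); Aug 19, 1978 (Sat); Sep 23, 1978 (Sat).
3 of the 6 holidays fall on weekdays; the rest are weekends and were already excluded.
Business days: 132 − 3 = 129.

129 working days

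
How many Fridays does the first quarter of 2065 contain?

1 January 2065 is a Thursday.
The range spans 90 days (inclusive of both endpoints).
90 = 7 × 12 + 6, so there are 12 full weeks plus 6 extra days.
Each full week contributes one Friday: 12 so far.
The 6 extra days are Thursday, Friday, Saturday, Sunday, Monday, Tuesday — 1 of them qualifies.
Total: 12 + 1 = 13.

13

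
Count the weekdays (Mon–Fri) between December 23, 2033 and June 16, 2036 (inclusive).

December 23, 2033 is a Friday.
The range spans 907 days (inclusive of both endpoints).
907 = 7 × 129 + 4, so there are 129 full weeks plus 4 extra days.
Each full week contributes 5 weekdays (Mon–Fri): 129 × 5 = 645.
The 4 extra days are Fri, Sat, Sun, Mon — 2 of them qualify.
Total: 645 + 2 = 647.

647 weekdays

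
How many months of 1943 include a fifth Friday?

5

A month has five Fridays exactly when Friday falls within its first (length − 28) days.
Jan: 31 days, starts Fri → 5 of Fri, Sat, Sun ✓
Feb: 28 days, starts Mon → 5 of (none)
Mar: 31 days, starts Mon → 5 of Mon, Tue, Wed
Apr: 30 days, starts Thu → 5 of Thu, Fri ✓
May: 31 days, starts Sat → 5 of Sat, Sun, Mon
Jun: 30 days, starts Tue → 5 of Tue, Wed
Jul: 31 days, starts Thu → 5 of Thu, Fri, Sat ✓
Aug: 31 days, starts Sun → 5 of Sun, Mon, Tue
Sep: 30 days, starts Wed → 5 of Wed, Thu
Oct: 31 days, starts Fri → 5 of Fri, Sat, Sun ✓
Nov: 30 days, starts Mon → 5 of Mon, Tue
Dec: 31 days, starts Wed → 5 of Wed, Thu, Fri ✓
Months with five Fridays: Jan, Apr, Jul, Oct, Dec.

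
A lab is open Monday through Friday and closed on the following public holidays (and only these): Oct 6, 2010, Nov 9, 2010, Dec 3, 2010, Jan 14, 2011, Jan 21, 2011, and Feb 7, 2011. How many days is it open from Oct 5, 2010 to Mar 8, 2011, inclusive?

Oct 5, 2010 is a Tuesday.
The range spans 155 days (inclusive of both endpoints).
155 = 7 × 22 + 1, so there are 22 full weeks plus 1 extra day.
Each full week contributes 5 weekdays (Mon–Fri): 22 × 5 = 110.
The 1 extra day is Tuesday — 1 of them qualifies.
Total: 110 + 1 = 111.
Holidays: Oct 6, 2010 (Wed); Nov 9, 2010 (Tue); Dec 3, 2010 (Fri); Jan 14, 2011 (Fri); Jan 21, 2011 (Fri); Feb 7, 2011 (Mon).
All 6 holidays fall on weekdays, so subtract 6.
Business days: 111 − 6 = 105.

105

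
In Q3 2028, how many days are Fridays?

13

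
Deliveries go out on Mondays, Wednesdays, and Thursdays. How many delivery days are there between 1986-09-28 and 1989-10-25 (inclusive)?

1986-09-28 is a Sunday.
That's 1124 days from start to end, counting both.
1124 = 7 × 160 + 4, so there are 160 full weeks plus 4 extra days.
Each full week contributes 3 days from the set (Mon, Wed, Thu): 160 × 3 = 480.
The 4 extra days are Sunday, Monday, Tuesday, Wednesday — 2 of them qualify.
Total: 480 + 2 = 482.

482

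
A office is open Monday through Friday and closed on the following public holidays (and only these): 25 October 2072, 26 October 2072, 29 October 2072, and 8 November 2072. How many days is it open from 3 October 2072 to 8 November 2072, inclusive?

3 October 2072 is a Monday.
That's 37 days from start to end, counting both.
37 = 7 × 5 + 2, so there are 5 full weeks plus 2 extra days.
Each full week contributes 5 weekdays (Mon–Fri): 5 × 5 = 25.
The 2 extra days are Monday, Tuesday — 2 of them qualify.
Total: 25 + 2 = 27.
Holidays: 25 October 2072 (Tue); 26 October 2072 (Wed); 29 October 2072 (Sat); 8 November 2072 (Tue).
3 of the 4 holidays fall on weekdays; the rest are weekends and were already excluded.
Business days: 27 − 3 = 24.

24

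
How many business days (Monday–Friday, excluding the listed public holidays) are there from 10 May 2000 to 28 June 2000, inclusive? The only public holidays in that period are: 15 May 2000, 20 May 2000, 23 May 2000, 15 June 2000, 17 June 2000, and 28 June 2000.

10 May 2000 is a Wednesday.
The range spans 50 days (inclusive of both endpoints).
50 = 7 × 7 + 1, so there are 7 full weeks plus 1 extra day.
Each full week contributes 5 weekdays (Mon–Fri): 7 × 5 = 35.
The 1 extra day is Wed — 1 of them qualifies.
Total: 35 + 1 = 36.
Holidays: 15 May 2000 (Mon); 20 May 2000 (Sat); 23 May 2000 (Tue); 15 June 2000 (Thu); 17 June 2000 (Sat); 28 June 2000 (Wed).
4 of the 6 holidays fall on weekdays; the rest are weekends and were already excluded.
Business days: 36 − 4 = 32.

32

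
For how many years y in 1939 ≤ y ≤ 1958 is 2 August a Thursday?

3

Day of week of August 2 in each year:
1939: Wed, 1940: Fri, 1941: Sat, 1942: Sun, 1943: Mon, 1944: Wed, 1945: Thu ✓, 1946: Fri, 1947: Sat, 1948: Mon, 1949: Tue, 1950: Wed, 1951: Thu ✓, 1952: Sat, 1953: Sun, 1954: Mon, 1955: Tue, 1956: Thu ✓, 1957: Fri, 1958: Sat
Thursdays: 1945, 1951, 1956.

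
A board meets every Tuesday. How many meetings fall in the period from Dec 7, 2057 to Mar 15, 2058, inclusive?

Dec 7, 2057 is a Friday.
That's 99 days from start to end, counting both.
99 = 7 × 14 + 1, so there are 14 full weeks plus 1 extra day.
Each full week contributes one Tuesday: 14 so far.
The 1 extra day is Fri — none qualify.
Total: 14 + 0 = 14.

14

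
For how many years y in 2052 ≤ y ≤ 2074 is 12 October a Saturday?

Day of week of October 12 in each year:
2052: Sat ✓, 2053: Sun, 2054: Mon, 2055: Tue, 2056: Thu, 2057: Fri, 2058: Sat ✓, 2059: Sun, 2060: Tue, 2061: Wed, 2062: Thu, 2063: Fri, 2064: Sun, 2065: Mon, 2066: Tue, 2067: Wed, 2068: Fri, 2069: Sat ✓, 2070: Sun, 2071: Mon, 2072: Wed, 2073: Thu, 2074: Fri
Saturdays: 2052, 2058, 2069.

3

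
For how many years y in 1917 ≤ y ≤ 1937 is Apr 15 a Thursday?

3

Day of week of April 15 in each year:
1917: Sun, 1918: Mon, 1919: Tue, 1920: Thu ✓, 1921: Fri, 1922: Sat, 1923: Sun, 1924: Tue, 1925: Wed, 1926: Thu ✓, 1927: Fri, 1928: Sun, 1929: Mon, 1930: Tue, 1931: Wed, 1932: Fri, 1933: Sat, 1934: Sun, 1935: Mon, 1936: Wed, 1937: Thu ✓
Thursdays: 1920, 1926, 1937.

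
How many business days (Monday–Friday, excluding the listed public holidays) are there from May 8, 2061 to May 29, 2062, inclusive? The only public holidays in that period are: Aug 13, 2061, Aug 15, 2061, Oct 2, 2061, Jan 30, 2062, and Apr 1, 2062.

274

May 8, 2061 is a Sunday.
The range spans 387 days (inclusive of both endpoints).
387 = 7 × 55 + 2, so there are 55 full weeks plus 2 extra days.
Each full week contributes 5 weekdays (Mon–Fri): 55 × 5 = 275.
The 2 extra days are Sunday, Monday — 1 of them qualifies.
Total: 275 + 1 = 276.
Holidays: Aug 13, 2061 (Sat); Aug 15, 2061 (Mon); Oct 2, 2061 (Sun); Jan 30, 2062 (Mon); Apr 1, 2062 (Sat).
2 of the 5 holidays fall on weekdays; the rest are weekends and were already excluded.
Business days: 276 − 2 = 274.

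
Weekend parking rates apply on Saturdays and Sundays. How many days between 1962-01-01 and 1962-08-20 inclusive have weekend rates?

66

1962-01-01 is a Monday.
From 1962-01-01 to 1962-08-20 is 232 days inclusive.
232 = 7 × 33 + 1, so there are 33 full weeks plus 1 extra day.
Each full week contributes 2 weekend days (Sat, Sun): 33 × 2 = 66.
The 1 extra day is Monday — none qualify.
Total: 66 + 0 = 66.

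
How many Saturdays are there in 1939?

52

Jan 1, 1939 is a Sunday.
From Jan 1, 1939 to Dec 31, 1939 is 365 days inclusive.
365 = 7 × 52 + 1, so there are 52 full weeks plus 1 extra day.
Each full week contributes one Saturday: 52 so far.
The 1 extra day is Sun — none qualify.
Total: 52 + 0 = 52.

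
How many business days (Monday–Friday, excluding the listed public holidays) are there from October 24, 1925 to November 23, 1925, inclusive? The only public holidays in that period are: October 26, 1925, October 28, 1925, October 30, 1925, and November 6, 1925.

October 24, 1925 is a Saturday.
The range spans 31 days (inclusive of both endpoints).
31 = 7 × 4 + 3, so there are 4 full weeks plus 3 extra days.
Each full week contributes 5 weekdays (Mon–Fri): 4 × 5 = 20.
The 3 extra days are Saturday, Sunday, Monday — 1 of them qualifies.
Total: 20 + 1 = 21.
Holidays: October 26, 1925 (Mon); October 28, 1925 (Wed); October 30, 1925 (Fri); November 6, 1925 (Fri).
All 4 holidays fall on weekdays, so subtract 4.
Business days: 21 − 4 = 17.

17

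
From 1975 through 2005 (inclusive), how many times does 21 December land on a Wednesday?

5

Day of week of December 21 in each year:
1975: Sun, 1976: Tue, 1977: Wed ✓, 1978: Thu, 1979: Fri, 1980: Sun, 1981: Mon, 1982: Tue, 1983: Wed ✓, 1984: Fri, 1985: Sat, 1986: Sun, 1987: Mon, 1988: Wed ✓, 1989: Thu, 1990: Fri, 1991: Sat, 1992: Mon, 1993: Tue, 1994: Wed ✓, 1995: Thu, 1996: Sat, 1997: Sun, 1998: Mon, 1999: Tue, 2000: Thu, 2001: Fri, 2002: Sat, 2003: Sun, 2004: Tue, 2005: Wed ✓
Wednesdays: 1977, 1983, 1988, 1994, 2005.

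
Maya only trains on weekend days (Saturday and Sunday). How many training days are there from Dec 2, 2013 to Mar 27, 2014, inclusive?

32

Dec 2, 2013 is a Monday.
That's 116 days from start to end, counting both.
116 = 7 × 16 + 4, so there are 16 full weeks plus 4 extra days.
Each full week contributes 2 weekend days (Sat, Sun): 16 × 2 = 32.
The 4 extra days are Mon, Tue, Wed, Thu — none qualify.
Total: 32 + 0 = 32.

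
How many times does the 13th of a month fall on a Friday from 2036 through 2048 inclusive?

Friday-the-13ths by year:
2036: Jun
2037: Feb, Mar, Nov
2038: Aug
2039: May
2040: Jan, Apr, Jul
2041: Sep, Dec
2042: Jun
2043: Feb, Mar, Nov
2044: May
2045: Jan, Oct
2046: Apr, Jul
2047: Sep, Dec
2048: Mar, Nov

24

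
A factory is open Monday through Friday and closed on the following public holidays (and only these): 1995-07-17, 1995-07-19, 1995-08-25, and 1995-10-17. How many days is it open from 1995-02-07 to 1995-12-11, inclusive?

216 working days

1995-02-07 is a Tuesday.
The range spans 308 days (inclusive of both endpoints).
308 = 7 × 44, so the span is exactly 44 full weeks.
Each full week contributes 5 weekdays (Mon–Fri): 44 × 5 = 220.
Holidays: 1995-07-17 (Mon); 1995-07-19 (Wed); 1995-08-25 (Fri); 1995-10-17 (Tue).
All 4 holidays fall on weekdays, so subtract 4.
Business days: 220 − 4 = 216.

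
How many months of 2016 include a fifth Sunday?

A month has five Sundays exactly when Sunday falls within its first (length − 28) days.
Jan: 31 days, starts Fri → 5 of Fri, Sat, Sun ✓
Feb: 29 days, starts Mon → 5 of Mon
Mar: 31 days, starts Tue → 5 of Tue, Wed, Thu
Apr: 30 days, starts Fri → 5 of Fri, Sat
May: 31 days, starts Sun → 5 of Sun, Mon, Tue ✓
Jun: 30 days, starts Wed → 5 of Wed, Thu
Jul: 31 days, starts Fri → 5 of Fri, Sat, Sun ✓
Aug: 31 days, starts Mon → 5 of Mon, Tue, Wed
Sep: 30 days, starts Thu → 5 of Thu, Fri
Oct: 31 days, starts Sat → 5 of Sat, Sun, Mon ✓
Nov: 30 days, starts Tue → 5 of Tue, Wed
Dec: 31 days, starts Thu → 5 of Thu, Fri, Sat
Months with five Sundays: Jan, May, Jul, Oct.

4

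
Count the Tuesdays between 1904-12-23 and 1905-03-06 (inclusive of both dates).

1904-12-23 is a Friday.
That's 74 days from start to end, counting both.
74 = 7 × 10 + 4, so there are 10 full weeks plus 4 extra days.
Each full week contributes one Tuesday: 10 so far.
The 4 extra days are Fri, Sat, Sun, Mon — none qualify.
Total: 10 + 0 = 10.

10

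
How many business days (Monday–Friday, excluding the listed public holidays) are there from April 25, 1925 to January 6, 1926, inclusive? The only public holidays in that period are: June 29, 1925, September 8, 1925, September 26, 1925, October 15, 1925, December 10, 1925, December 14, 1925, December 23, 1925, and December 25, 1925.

April 25, 1925 is a Saturday.
The range spans 257 days (inclusive of both endpoints).
257 = 7 × 36 + 5, so there are 36 full weeks plus 5 extra days.
Each full week contributes 5 weekdays (Mon–Fri): 36 × 5 = 180.
The 5 extra days are Saturday, Sunday, Monday, Tuesday, Wednesday — 3 of them qualify.
Total: 180 + 3 = 183.
Holidays: June 29, 1925 (Mon); September 8, 1925 (Tue); September 26, 1925 (Sat); October 15, 1925 (Thu); December 10, 1925 (Thu); December 14, 1925 (Mon); December 23, 1925 (Wed); December 25, 1925 (Fri).
7 of the 8 holidays fall on weekdays; the rest are weekends and were already excluded.
Business days: 183 − 7 = 176.

176 business days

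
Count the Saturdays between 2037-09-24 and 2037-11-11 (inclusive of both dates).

2037-09-24 is a Thursday.
That's 49 days from start to end, counting both.
49 = 7 × 7, so the span is exactly 7 full weeks.
Each full week contributes one Saturday: 7 so far.
Total: 7.

7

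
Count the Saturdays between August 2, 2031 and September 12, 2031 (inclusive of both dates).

6 Saturdays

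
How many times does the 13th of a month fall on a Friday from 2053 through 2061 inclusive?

14

Friday-the-13ths by year:
2053: Jun
2054: Feb, Mar, Nov
2055: Aug
2056: Oct
2057: Apr, Jul
2058: Sep, Dec
2059: Jun
2060: Feb, Aug
2061: May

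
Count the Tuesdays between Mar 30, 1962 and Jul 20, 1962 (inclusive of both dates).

Mar 30, 1962 is a Friday.
That's 113 days from start to end, counting both.
113 = 7 × 16 + 1, so there are 16 full weeks plus 1 extra day.
Each full week contributes one Tuesday: 16 so far.
The 1 extra day is Fri — none qualify.
Total: 16 + 0 = 16.

16 Tuesdays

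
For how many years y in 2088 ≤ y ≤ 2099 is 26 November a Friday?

2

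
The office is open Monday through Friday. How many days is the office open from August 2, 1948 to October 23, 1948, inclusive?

60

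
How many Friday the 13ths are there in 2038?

The 13th falls on a Friday when the month's 13th has weekday Fri.
Jan 13 is Wed; Feb 13 is Sat; Mar 13 is Sat; Apr 13 is Tue; May 13 is Thu; Jun 13 is Sun; Jul 13 is Tue; Aug 13 is Fri ✓; Sep 13 is Mon; Oct 13 is Wed; Nov 13 is Sat; Dec 13 is Mon.
Friday the 13ths: Aug.

1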